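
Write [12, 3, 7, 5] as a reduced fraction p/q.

Fold from the inside: start with 5/1.
  7 + 1/5 = 36/5
  3 + 5/36 = 113/36
  12 + 36/113 = 1392/113

1392/113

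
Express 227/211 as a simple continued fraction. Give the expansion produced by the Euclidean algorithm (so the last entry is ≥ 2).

[1; 13, 5, 3]

227 = 1·211 + 16
211 = 13·16 + 3
16 = 5·3 + 1
3 = 3·1 + 0  (stop)
So 227/211 = [1; 13, 5, 3].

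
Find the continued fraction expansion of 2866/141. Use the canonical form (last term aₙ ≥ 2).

2866 = 20·141 + 46
141 = 3·46 + 3
46 = 15·3 + 1
3 = 3·1 + 0  (stop)
So 2866/141 = [20; 3, 15, 3].

[20; 3, 15, 3]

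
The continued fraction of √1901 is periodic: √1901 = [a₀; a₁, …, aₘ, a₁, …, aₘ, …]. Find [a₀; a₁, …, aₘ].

[43; 1, 1, 1, 1, 86]

a₀ = ⌊√1901⌋ = 43.
With m₀=0, d₀=1 and mₖ₊₁ = dₖaₖ − mₖ, dₖ₊₁ = (n − mₖ₊₁²)/dₖ, aₖ₊₁ = ⌊(a₀+mₖ₊₁)/dₖ₊₁⌋:
  k=1: m=43, d=52, a=1
  k=2: m=9, d=35, a=1
  k=3: m=26, d=35, a=1
  k=4: m=9, d=52, a=1
  k=5: m=43, d=1, a=86
d=1 and a=2a₀=86 at k=5, so the next step gives (m, d) = (43, 52) again — its k=1 value — and the period has length 5.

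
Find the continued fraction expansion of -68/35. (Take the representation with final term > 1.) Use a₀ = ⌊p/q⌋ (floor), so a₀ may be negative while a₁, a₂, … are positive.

[-2; 17, 2]

-68 = -2·35 + 2
35 = 17·2 + 1
2 = 2·1 + 0  (stop)
So -68/35 = [-2; 17, 2].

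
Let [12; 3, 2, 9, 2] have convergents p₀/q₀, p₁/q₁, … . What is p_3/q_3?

811/66

Using pₖ = aₖpₖ₋₁ + pₖ₋₂, qₖ = aₖqₖ₋₁ + qₖ₋₂ (with p₋₁=1, p₋₂=0, q₋₁=0, q₋₂=1):
  k=0: a=12, p=12, q=1
  k=1: a=3, p=37, q=3
  k=2: a=2, p=86, q=7
  k=3: a=9, p=811, q=66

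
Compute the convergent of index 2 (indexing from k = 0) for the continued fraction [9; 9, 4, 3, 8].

337/37

Using pₖ = aₖpₖ₋₁ + pₖ₋₂, qₖ = aₖqₖ₋₁ + qₖ₋₂ (with p₋₁=1, p₋₂=0, q₋₁=0, q₋₂=1):
  k=0: a=9, p=9, q=1
  k=1: a=9, p=82, q=9
  k=2: a=4, p=337, q=37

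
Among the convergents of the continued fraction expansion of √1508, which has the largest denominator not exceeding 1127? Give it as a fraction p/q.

18135/467

√1508 = [38; 1, 4, 1, 76, …] (period length 4).
Convergents:
  p_0/q_0 = 38/1
  p_1/q_1 = 39/1
  p_2/q_2 = 194/5
  p_3/q_3 = 233/6
  p_4/q_4 = 17902/461
  p_5/q_5 = 18135/467
  p_6/q_6 = 90442/2329
q_5 = 467 ≤ 1127 < 2329 = q_6, so the answer is 18135/467.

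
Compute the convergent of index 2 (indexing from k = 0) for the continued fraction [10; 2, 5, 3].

115/11

Using pₖ = aₖpₖ₋₁ + pₖ₋₂, qₖ = aₖqₖ₋₁ + qₖ₋₂ (with p₋₁=1, p₋₂=0, q₋₁=0, q₋₂=1):
  k=0: a=10, p=10, q=1
  k=1: a=2, p=21, q=2
  k=2: a=5, p=115, q=11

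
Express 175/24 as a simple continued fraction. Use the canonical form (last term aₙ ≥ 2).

175 = 7×24 + 7
24 = 3×7 + 3
7 = 2×3 + 1
3 = 3×1 + 0  (stop)
So 175/24 = [7; 3, 2, 3].

[7; 3, 2, 3]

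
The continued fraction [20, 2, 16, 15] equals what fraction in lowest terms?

Using pₖ = aₖpₖ₋₁ + pₖ₋₂ and qₖ = aₖqₖ₋₁ + qₖ₋₂:
  k=0: a=20, p=20, q=1
  k=1: a=2, p=41, q=2
  k=2: a=16, p=676, q=33
  k=3: a=15, p=10181, q=497

10181/497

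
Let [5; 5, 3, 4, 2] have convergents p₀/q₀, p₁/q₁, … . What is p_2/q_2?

Using pₖ = aₖpₖ₋₁ + pₖ₋₂, qₖ = aₖqₖ₋₁ + qₖ₋₂ (with p₋₁=1, p₋₂=0, q₋₁=0, q₋₂=1):
  k=0: a=5, p=5, q=1
  k=1: a=5, p=26, q=5
  k=2: a=3, p=83, q=16

83/16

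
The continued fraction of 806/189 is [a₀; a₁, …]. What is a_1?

806 = 4·189 + 50   →  a_0 = 4
189 = 3·50 + 39   →  a_1 = 3

3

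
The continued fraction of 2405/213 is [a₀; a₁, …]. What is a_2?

2405 = 11·213 + 62   →  a_0 = 11
213 = 3·62 + 27   →  a_1 = 3
62 = 2·27 + 8   →  a_2 = 2

2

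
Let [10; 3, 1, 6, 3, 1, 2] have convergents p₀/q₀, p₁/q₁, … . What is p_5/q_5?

1149/112

Using pₖ = aₖpₖ₋₁ + pₖ₋₂, qₖ = aₖqₖ₋₁ + qₖ₋₂ (with p₋₁=1, p₋₂=0, q₋₁=0, q₋₂=1):
  k=0: a=10, p=10, q=1
  k=1: a=3, p=31, q=3
  k=2: a=1, p=41, q=4
  k=3: a=6, p=277, q=27
  k=4: a=3, p=872, q=85
  k=5: a=1, p=1149, q=112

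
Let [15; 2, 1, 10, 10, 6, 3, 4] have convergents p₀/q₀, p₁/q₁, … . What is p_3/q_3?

491/32

Using pₖ = aₖpₖ₋₁ + pₖ₋₂, qₖ = aₖqₖ₋₁ + qₖ₋₂ (with p₋₁=1, p₋₂=0, q₋₁=0, q₋₂=1):
  k=0: a=15, p=15, q=1
  k=1: a=2, p=31, q=2
  k=2: a=1, p=46, q=3
  k=3: a=10, p=491, q=32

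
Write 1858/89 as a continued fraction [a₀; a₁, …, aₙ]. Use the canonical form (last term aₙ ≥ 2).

1858 = 20*89 + 78
89 = 1*78 + 11
78 = 7*11 + 1
11 = 11*1 + 0  (stop)
So 1858/89 = [20; 1, 7, 11].

[20; 1, 7, 11]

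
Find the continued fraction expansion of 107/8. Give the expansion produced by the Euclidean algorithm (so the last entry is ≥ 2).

[13; 2, 1, 2]

107 = 13*8 + 3
8 = 2*3 + 2
3 = 1*2 + 1
2 = 2*1 + 0  (stop)
So 107/8 = [13; 2, 1, 2].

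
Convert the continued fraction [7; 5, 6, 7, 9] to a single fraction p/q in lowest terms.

Fold from the inside: start with 9/1.
  7 + 1/9 = 64/9
  6 + 9/64 = 393/64
  5 + 64/393 = 2029/393
  7 + 393/2029 = 14596/2029

14596/2029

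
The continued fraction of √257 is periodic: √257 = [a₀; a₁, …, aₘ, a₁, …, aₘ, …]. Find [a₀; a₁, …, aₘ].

a₀ = ⌊√257⌋ = 16.

[16; 32]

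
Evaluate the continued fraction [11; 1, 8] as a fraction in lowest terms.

107/9

Using pₖ = aₖpₖ₋₁ + pₖ₋₂ and qₖ = aₖqₖ₋₁ + qₖ₋₂:
  k=0: a=11, p=11, q=1
  k=1: a=1, p=12, q=1
  k=2: a=8, p=107, q=9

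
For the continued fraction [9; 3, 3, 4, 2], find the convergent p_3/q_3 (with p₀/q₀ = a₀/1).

Using pₖ = aₖpₖ₋₁ + pₖ₋₂, qₖ = aₖqₖ₋₁ + qₖ₋₂ (with p₋₁=1, p₋₂=0, q₋₁=0, q₋₂=1):
  k=0: a=9, p=9, q=1
  k=1: a=3, p=28, q=3
  k=2: a=3, p=93, q=10
  k=3: a=4, p=400, q=43

400/43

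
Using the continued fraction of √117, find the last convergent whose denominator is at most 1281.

√117 = [10; 1, 4, 2, 4, 1, 20, …] (period length 6).
Convergents:
  p_0/q_0 = 10/1
  p_1/q_1 = 11/1
  p_2/q_2 = 54/5
  p_3/q_3 = 119/11
  p_4/q_4 = 530/49
  p_5/q_5 = 649/60
  p_6/q_6 = 13510/1249
  p_7/q_7 = 14159/1309
q_6 = 1249 ≤ 1281 < 1309 = q_7, so the answer is 13510/1249.

13510/1249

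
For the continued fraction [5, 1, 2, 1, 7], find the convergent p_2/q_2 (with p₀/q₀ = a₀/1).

Using pₖ = aₖpₖ₋₁ + pₖ₋₂, qₖ = aₖqₖ₋₁ + qₖ₋₂ (with p₋₁=1, p₋₂=0, q₋₁=0, q₋₂=1):
  k=0: a=5, p=5, q=1
  k=1: a=1, p=6, q=1
  k=2: a=2, p=17, q=3

17/3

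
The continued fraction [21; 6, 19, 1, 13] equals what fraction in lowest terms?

Using pₖ = aₖpₖ₋₁ + pₖ₋₂ and qₖ = aₖqₖ₋₁ + qₖ₋₂:
  k=0: a=21, p=21, q=1
  k=1: a=6, p=127, q=6
  k=2: a=19, p=2434, q=115
  k=3: a=1, p=2561, q=121
  k=4: a=13, p=35727, q=1688

35727/1688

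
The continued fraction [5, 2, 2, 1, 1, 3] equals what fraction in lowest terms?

Using pₖ = aₖpₖ₋₁ + pₖ₋₂ and qₖ = aₖqₖ₋₁ + qₖ₋₂:
  k=0: a=5, p=5, q=1
  k=1: a=2, p=11, q=2
  k=2: a=2, p=27, q=5
  k=3: a=1, p=38, q=7
  k=4: a=1, p=65, q=12
  k=5: a=3, p=233, q=43

233/43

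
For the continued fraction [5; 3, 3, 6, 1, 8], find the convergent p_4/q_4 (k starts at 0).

Using pₖ = aₖpₖ₋₁ + pₖ₋₂, qₖ = aₖqₖ₋₁ + qₖ₋₂ (with p₋₁=1, p₋₂=0, q₋₁=0, q₋₂=1):
  k=0: a=5, p=5, q=1
  k=1: a=3, p=16, q=3
  k=2: a=3, p=53, q=10
  k=3: a=6, p=334, q=63
  k=4: a=1, p=387, q=73

387/73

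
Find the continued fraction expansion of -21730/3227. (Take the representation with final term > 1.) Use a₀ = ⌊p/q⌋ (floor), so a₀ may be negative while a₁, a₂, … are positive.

-21730 = -7*3227 + 859
3227 = 3*859 + 650
859 = 1*650 + 209
650 = 3*209 + 23
209 = 9*23 + 2
23 = 11*2 + 1
2 = 2*1 + 0  (stop)
So -21730/3227 = [-7; 3, 1, 3, 9, 11, 2].

[-7; 3, 1, 3, 9, 11, 2]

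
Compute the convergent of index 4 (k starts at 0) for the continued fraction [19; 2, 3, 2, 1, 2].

447/23

Using pₖ = aₖpₖ₋₁ + pₖ₋₂, qₖ = aₖqₖ₋₁ + qₖ₋₂ (with p₋₁=1, p₋₂=0, q₋₁=0, q₋₂=1):
  k=0: a=19, p=19, q=1
  k=1: a=2, p=39, q=2
  k=2: a=3, p=136, q=7
  k=3: a=2, p=311, q=16
  k=4: a=1, p=447, q=23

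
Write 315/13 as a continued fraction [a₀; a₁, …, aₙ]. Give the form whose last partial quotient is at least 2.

315 = 24·13 + 3
13 = 4·3 + 1
3 = 3·1 + 0  (stop)
So 315/13 = [24; 4, 3].

[24; 4, 3]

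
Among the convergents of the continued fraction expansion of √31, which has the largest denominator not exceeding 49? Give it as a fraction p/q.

√31 = [5; 1, 1, 3, 5, 3, 1, 1, 10, …] (period length 8).
Convergents:
  p_0/q_0 = 5/1
  p_1/q_1 = 6/1
  p_2/q_2 = 11/2
  p_3/q_3 = 39/7
  p_4/q_4 = 206/37
  p_5/q_5 = 657/118
q_4 = 37 ≤ 49 < 118 = q_5, so the answer is 206/37.

206/37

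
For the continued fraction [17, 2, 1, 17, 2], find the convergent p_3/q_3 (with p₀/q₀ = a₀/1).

919/53

Using pₖ = aₖpₖ₋₁ + pₖ₋₂, qₖ = aₖqₖ₋₁ + qₖ₋₂ (with p₋₁=1, p₋₂=0, q₋₁=0, q₋₂=1):
  k=0: a=17, p=17, q=1
  k=1: a=2, p=35, q=2
  k=2: a=1, p=52, q=3
  k=3: a=17, p=919, q=53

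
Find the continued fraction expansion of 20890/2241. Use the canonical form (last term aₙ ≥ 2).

[9; 3, 9, 4, 9, 2]

20890 = 9×2241 + 721
2241 = 3×721 + 78
721 = 9×78 + 19
78 = 4×19 + 2
19 = 9×2 + 1
2 = 2×1 + 0  (stop)
So 20890/2241 = [9; 3, 9, 4, 9, 2].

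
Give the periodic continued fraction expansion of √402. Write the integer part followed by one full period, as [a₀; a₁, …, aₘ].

a₀ = ⌊√402⌋ = 20.

[20; 20, 40]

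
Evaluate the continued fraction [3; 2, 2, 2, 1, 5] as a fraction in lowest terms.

Using pₖ = aₖpₖ₋₁ + pₖ₋₂ and qₖ = aₖqₖ₋₁ + qₖ₋₂:
  k=0: a=3, p=3, q=1
  k=1: a=2, p=7, q=2
  k=2: a=2, p=17, q=5
  k=3: a=2, p=41, q=12
  k=4: a=1, p=58, q=17
  k=5: a=5, p=331, q=97

331/97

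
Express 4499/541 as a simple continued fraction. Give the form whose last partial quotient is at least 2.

4499 = 8×541 + 171
541 = 3×171 + 28
171 = 6×28 + 3
28 = 9×3 + 1
3 = 3×1 + 0  (stop)
So 4499/541 = [8; 3, 6, 9, 3].

[8; 3, 6, 9, 3]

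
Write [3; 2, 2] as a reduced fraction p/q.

Using pₖ = aₖpₖ₋₁ + pₖ₋₂ and qₖ = aₖqₖ₋₁ + qₖ₋₂:
  k=0: a=3, p=3, q=1
  k=1: a=2, p=7, q=2
  k=2: a=2, p=17, q=5

17/5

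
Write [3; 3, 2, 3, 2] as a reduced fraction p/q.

Fold from the inside: start with 2/1.
  3 + 1/2 = 7/2
  2 + 2/7 = 16/7
  3 + 7/16 = 55/16
  3 + 16/55 = 181/55

181/55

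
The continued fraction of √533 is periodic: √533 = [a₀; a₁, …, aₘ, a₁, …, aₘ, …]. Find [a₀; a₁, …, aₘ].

a₀ = ⌊√533⌋ = 23.
With m₀=0, d₀=1 and mₖ₊₁ = dₖaₖ − mₖ, dₖ₊₁ = (n − mₖ₊₁²)/dₖ, aₖ₊₁ = ⌊(a₀+mₖ₊₁)/dₖ₊₁⌋:
  k=1: m=23, d=4, a=11
  k=2: m=21, d=23, a=1
  k=3: m=2, d=23, a=1
  k=4: m=21, d=4, a=11
  k=5: m=23, d=1, a=46
d=1 and a=2a₀=46 at k=5, so the next step gives (m, d) = (23, 4) again — its k=1 value — and the period has length 5.

[23; 11, 1, 1, 11, 46]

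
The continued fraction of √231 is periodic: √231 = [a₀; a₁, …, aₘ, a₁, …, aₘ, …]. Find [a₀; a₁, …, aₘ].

a₀ = ⌊√231⌋ = 15.
With m₀=0, d₀=1 and mₖ₊₁ = dₖaₖ − mₖ, dₖ₊₁ = (n − mₖ₊₁²)/dₖ, aₖ₊₁ = ⌊(a₀+mₖ₊₁)/dₖ₊₁⌋:
  k=1: m=15, d=6, a=5
  k=2: m=15, d=1, a=30
d=1 and a=2a₀=30 at k=2, so the next step gives (m, d) = (15, 6) again — its k=1 value — and the period has length 2.

[15; 5, 30]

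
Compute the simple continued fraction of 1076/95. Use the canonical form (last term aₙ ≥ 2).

[11; 3, 15, 2]

1076 = 11·95 + 31
95 = 3·31 + 2
31 = 15·2 + 1
2 = 2·1 + 0  (stop)
So 1076/95 = [11; 3, 15, 2].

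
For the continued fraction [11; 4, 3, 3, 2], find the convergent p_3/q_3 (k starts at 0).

483/43

Using pₖ = aₖpₖ₋₁ + pₖ₋₂, qₖ = aₖqₖ₋₁ + qₖ₋₂ (with p₋₁=1, p₋₂=0, q₋₁=0, q₋₂=1):
  k=0: a=11, p=11, q=1
  k=1: a=4, p=45, q=4
  k=2: a=3, p=146, q=13
  k=3: a=3, p=483, q=43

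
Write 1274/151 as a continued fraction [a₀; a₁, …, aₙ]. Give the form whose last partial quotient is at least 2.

1274 = 8*151 + 66
151 = 2*66 + 19
66 = 3*19 + 9
19 = 2*9 + 1
9 = 9*1 + 0  (stop)
So 1274/151 = [8; 2, 3, 2, 9].

[8; 2, 3, 2, 9]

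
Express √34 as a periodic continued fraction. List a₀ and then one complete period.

[5; 1, 4, 1, 10]

a₀ = ⌊√34⌋ = 5.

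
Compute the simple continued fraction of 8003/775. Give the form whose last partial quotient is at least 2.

[10; 3, 15, 1, 4, 3]

8003 = 10*775 + 253
775 = 3*253 + 16
253 = 15*16 + 13
16 = 1*13 + 3
13 = 4*3 + 1
3 = 3*1 + 0  (stop)
So 8003/775 = [10; 3, 15, 1, 4, 3].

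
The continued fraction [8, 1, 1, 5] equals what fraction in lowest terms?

94/11

Fold from the inside: start with 5/1.
  1 + 1/5 = 6/5
  1 + 5/6 = 11/6
  8 + 6/11 = 94/11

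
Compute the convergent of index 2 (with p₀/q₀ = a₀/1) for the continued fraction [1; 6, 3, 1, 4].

Using pₖ = aₖpₖ₋₁ + pₖ₋₂, qₖ = aₖqₖ₋₁ + qₖ₋₂ (with p₋₁=1, p₋₂=0, q₋₁=0, q₋₂=1):
  k=0: a=1, p=1, q=1
  k=1: a=6, p=7, q=6
  k=2: a=3, p=22, q=19

22/19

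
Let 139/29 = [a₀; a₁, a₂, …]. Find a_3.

1

139 = 4·29 + 23   →  a_0 = 4
29 = 1·23 + 6   →  a_1 = 1
23 = 3·6 + 5   →  a_2 = 3
6 = 1·5 + 1   →  a_3 = 1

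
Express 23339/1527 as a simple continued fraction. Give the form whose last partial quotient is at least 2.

23339 = 15*1527 + 434
1527 = 3*434 + 225
434 = 1*225 + 209
225 = 1*209 + 16
209 = 13*16 + 1
16 = 16*1 + 0  (stop)
So 23339/1527 = [15; 3, 1, 1, 13, 16].

[15; 3, 1, 1, 13, 16]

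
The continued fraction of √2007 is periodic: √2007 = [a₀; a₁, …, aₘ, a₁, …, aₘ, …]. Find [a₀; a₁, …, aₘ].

[44; 1, 3, 1, 88]

a₀ = ⌊√2007⌋ = 44.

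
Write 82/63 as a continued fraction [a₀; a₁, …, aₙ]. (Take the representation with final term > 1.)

[1; 3, 3, 6]

82 = 1*63 + 19
63 = 3*19 + 6
19 = 3*6 + 1
6 = 6*1 + 0  (stop)
So 82/63 = [1; 3, 3, 6].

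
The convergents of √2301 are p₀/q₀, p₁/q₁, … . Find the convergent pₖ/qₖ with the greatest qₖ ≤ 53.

1535/32

√2301 = [47; 1, 30, 1, 94, …] (period length 4).
Convergents:
  p_0/q_0 = 47/1
  p_1/q_1 = 48/1
  p_2/q_2 = 1487/31
  p_3/q_3 = 1535/32
  p_4/q_4 = 145777/3039
q_3 = 32 ≤ 53 < 3039 = q_4, so the answer is 1535/32.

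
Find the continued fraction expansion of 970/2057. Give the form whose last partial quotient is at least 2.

[0; 2, 8, 3, 2, 3, 1, 3]

970 = 0*2057 + 970
2057 = 2*970 + 117
970 = 8*117 + 34
117 = 3*34 + 15
34 = 2*15 + 4
15 = 3*4 + 3
4 = 1*3 + 1
3 = 3*1 + 0  (stop)
So 970/2057 = [0; 2, 8, 3, 2, 3, 1, 3].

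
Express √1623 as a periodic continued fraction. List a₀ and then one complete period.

[40; 3, 2, 26, 2, 3, 80]

a₀ = ⌊√1623⌋ = 40.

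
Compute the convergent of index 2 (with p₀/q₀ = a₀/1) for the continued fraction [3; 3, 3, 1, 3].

33/10

Using pₖ = aₖpₖ₋₁ + pₖ₋₂, qₖ = aₖqₖ₋₁ + qₖ₋₂ (with p₋₁=1, p₋₂=0, q₋₁=0, q₋₂=1):
  k=0: a=3, p=3, q=1
  k=1: a=3, p=10, q=3
  k=2: a=3, p=33, q=10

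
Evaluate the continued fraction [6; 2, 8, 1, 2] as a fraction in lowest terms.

356/55

Using pₖ = aₖpₖ₋₁ + pₖ₋₂ and qₖ = aₖqₖ₋₁ + qₖ₋₂:
  k=0: a=6, p=6, q=1
  k=1: a=2, p=13, q=2
  k=2: a=8, p=110, q=17
  k=3: a=1, p=123, q=19
  k=4: a=2, p=356, q=55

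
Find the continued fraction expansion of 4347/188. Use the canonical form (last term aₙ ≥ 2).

4347 = 23·188 + 23
188 = 8·23 + 4
23 = 5·4 + 3
4 = 1·3 + 1
3 = 3·1 + 0  (stop)
So 4347/188 = [23; 8, 5, 1, 3].

[23; 8, 5, 1, 3]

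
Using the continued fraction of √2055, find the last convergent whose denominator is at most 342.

12285/271

√2055 = [45; 3, 90, …] (period length 2).
Convergents:
  p_0/q_0 = 45/1
  p_1/q_1 = 136/3
  p_2/q_2 = 12285/271
  p_3/q_3 = 36991/816
q_2 = 271 ≤ 342 < 816 = q_3, so the answer is 12285/271.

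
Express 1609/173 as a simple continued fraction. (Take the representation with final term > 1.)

1609 = 9*173 + 52
173 = 3*52 + 17
52 = 3*17 + 1
17 = 17*1 + 0  (stop)
So 1609/173 = [9; 3, 3, 17].

[9; 3, 3, 17]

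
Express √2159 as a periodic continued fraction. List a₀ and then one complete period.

a₀ = ⌊√2159⌋ = 46.
With m₀=0, d₀=1 and mₖ₊₁ = dₖaₖ − mₖ, dₖ₊₁ = (n − mₖ₊₁²)/dₖ, aₖ₊₁ = ⌊(a₀+mₖ₊₁)/dₖ₊₁⌋:
  k=1: m=46, d=43, a=2
  k=2: m=40, d=13, a=6
  k=3: m=38, d=55, a=1
  k=4: m=17, d=34, a=1
  k=5: m=17, d=55, a=1
  k=6: m=38, d=13, a=6
  k=7: m=40, d=43, a=2
  k=8: m=46, d=1, a=92
d=1 and a=2a₀=92 at k=8, so the next step gives (m, d) = (46, 43) again — its k=1 value — and the period has length 8.

[46; 2, 6, 1, 1, 1, 6, 2, 92]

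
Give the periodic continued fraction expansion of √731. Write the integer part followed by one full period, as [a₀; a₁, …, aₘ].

a₀ = ⌊√731⌋ = 27.
With m₀=0, d₀=1 and mₖ₊₁ = dₖaₖ − mₖ, dₖ₊₁ = (n − mₖ₊₁²)/dₖ, aₖ₊₁ = ⌊(a₀+mₖ₊₁)/dₖ₊₁⌋:
  k=1: m=27, d=2, a=27
  k=2: m=27, d=1, a=54
d=1 and a=2a₀=54 at k=2, so the next step gives (m, d) = (27, 2) again — its k=1 value — and the period has length 2.

[27; 27, 54]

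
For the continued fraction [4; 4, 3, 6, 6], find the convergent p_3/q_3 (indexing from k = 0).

347/82

Using pₖ = aₖpₖ₋₁ + pₖ₋₂, qₖ = aₖqₖ₋₁ + qₖ₋₂ (with p₋₁=1, p₋₂=0, q₋₁=0, q₋₂=1):
  k=0: a=4, p=4, q=1
  k=1: a=4, p=17, q=4
  k=2: a=3, p=55, q=13
  k=3: a=6, p=347, q=82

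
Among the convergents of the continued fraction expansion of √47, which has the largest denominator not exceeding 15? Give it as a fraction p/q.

√47 = [6; 1, 5, 1, 12, …] (period length 4).
Convergents:
  p_0/q_0 = 6/1
  p_1/q_1 = 7/1
  p_2/q_2 = 41/6
  p_3/q_3 = 48/7
  p_4/q_4 = 617/90
q_3 = 7 ≤ 15 < 90 = q_4, so the answer is 48/7.

48/7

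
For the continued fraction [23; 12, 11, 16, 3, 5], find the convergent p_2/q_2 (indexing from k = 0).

3070/133

Using pₖ = aₖpₖ₋₁ + pₖ₋₂, qₖ = aₖqₖ₋₁ + qₖ₋₂ (with p₋₁=1, p₋₂=0, q₋₁=0, q₋₂=1):
  k=0: a=23, p=23, q=1
  k=1: a=12, p=277, q=12
  k=2: a=11, p=3070, q=133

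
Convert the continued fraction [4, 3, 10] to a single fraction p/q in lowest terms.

Using pₖ = aₖpₖ₋₁ + pₖ₋₂ and qₖ = aₖqₖ₋₁ + qₖ₋₂:
  k=0: a=4, p=4, q=1
  k=1: a=3, p=13, q=3
  k=2: a=10, p=134, q=31

134/31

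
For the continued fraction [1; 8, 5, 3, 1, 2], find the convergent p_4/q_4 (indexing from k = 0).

Using pₖ = aₖpₖ₋₁ + pₖ₋₂, qₖ = aₖqₖ₋₁ + qₖ₋₂ (with p₋₁=1, p₋₂=0, q₋₁=0, q₋₂=1):
  k=0: a=1, p=1, q=1
  k=1: a=8, p=9, q=8
  k=2: a=5, p=46, q=41
  k=3: a=3, p=147, q=131
  k=4: a=1, p=193, q=172

193/172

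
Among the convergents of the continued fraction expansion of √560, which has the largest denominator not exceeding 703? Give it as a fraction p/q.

√560 = [23; 1, 1, 1, 46, …] (period length 4).
Convergents:
  p_0/q_0 = 23/1
  p_1/q_1 = 24/1
  p_2/q_2 = 47/2
  p_3/q_3 = 71/3
  p_4/q_4 = 3313/140
  p_5/q_5 = 3384/143
  p_6/q_6 = 6697/283
  p_7/q_7 = 10081/426
  p_8/q_8 = 470423/19879
q_7 = 426 ≤ 703 < 19879 = q_8, so the answer is 10081/426.

10081/426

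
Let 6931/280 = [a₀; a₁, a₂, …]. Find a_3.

6931 = 24·280 + 211   →  a_0 = 24
280 = 1·211 + 69   →  a_1 = 1
211 = 3·69 + 4   →  a_2 = 3
69 = 17·4 + 1   →  a_3 = 17

17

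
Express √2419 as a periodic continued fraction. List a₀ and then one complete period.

[49; 5, 2, 5, 98]

a₀ = ⌊√2419⌋ = 49.
With m₀=0, d₀=1 and mₖ₊₁ = dₖaₖ − mₖ, dₖ₊₁ = (n − mₖ₊₁²)/dₖ, aₖ₊₁ = ⌊(a₀+mₖ₊₁)/dₖ₊₁⌋:
  k=1: m=49, d=18, a=5
  k=2: m=41, d=41, a=2
  k=3: m=41, d=18, a=5
  k=4: m=49, d=1, a=98
d=1 and a=2a₀=98 at k=4, so the next step gives (m, d) = (49, 18) again — its k=1 value — and the period has length 4.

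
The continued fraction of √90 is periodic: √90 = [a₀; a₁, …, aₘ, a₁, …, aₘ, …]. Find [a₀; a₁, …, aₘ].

a₀ = ⌊√90⌋ = 9.
With m₀=0, d₀=1 and mₖ₊₁ = dₖaₖ − mₖ, dₖ₊₁ = (n − mₖ₊₁²)/dₖ, aₖ₊₁ = ⌊(a₀+mₖ₊₁)/dₖ₊₁⌋:
  k=1: m=9, d=9, a=2
  k=2: m=9, d=1, a=18
d=1 and a=2a₀=18 at k=2, so the next step gives (m, d) = (9, 9) again — its k=1 value — and the period has length 2.

[9; 2, 18]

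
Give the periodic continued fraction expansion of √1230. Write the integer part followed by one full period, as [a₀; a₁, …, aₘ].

[35; 14, 70]

a₀ = ⌊√1230⌋ = 35.
With m₀=0, d₀=1 and mₖ₊₁ = dₖaₖ − mₖ, dₖ₊₁ = (n − mₖ₊₁²)/dₖ, aₖ₊₁ = ⌊(a₀+mₖ₊₁)/dₖ₊₁⌋:
  k=1: m=35, d=5, a=14
  k=2: m=35, d=1, a=70
d=1 and a=2a₀=70 at k=2, so the next step gives (m, d) = (35, 5) again — its k=1 value — and the period has length 2.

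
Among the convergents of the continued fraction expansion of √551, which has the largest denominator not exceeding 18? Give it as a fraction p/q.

399/17

√551 = [23; 2, 8, 1, 8, 2, 46, …] (period length 6).
Convergents:
  p_0/q_0 = 23/1
  p_1/q_1 = 47/2
  p_2/q_2 = 399/17
  p_3/q_3 = 446/19
q_2 = 17 ≤ 18 < 19 = q_3, so the answer is 399/17.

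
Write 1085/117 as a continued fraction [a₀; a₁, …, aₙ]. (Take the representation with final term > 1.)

1085 = 9·117 + 32
117 = 3·32 + 21
32 = 1·21 + 11
21 = 1·11 + 10
11 = 1·10 + 1
10 = 10·1 + 0  (stop)
So 1085/117 = [9; 3, 1, 1, 1, 10].

[9; 3, 1, 1, 1, 10]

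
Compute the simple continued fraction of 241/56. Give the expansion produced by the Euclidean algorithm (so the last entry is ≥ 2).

[4; 3, 3, 2, 2]

241 = 4*56 + 17
56 = 3*17 + 5
17 = 3*5 + 2
5 = 2*2 + 1
2 = 2*1 + 0  (stop)
So 241/56 = [4; 3, 3, 2, 2].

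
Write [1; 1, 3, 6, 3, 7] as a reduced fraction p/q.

Fold from the inside: start with 7/1.
  3 + 1/7 = 22/7
  6 + 7/22 = 139/22
  3 + 22/139 = 439/139
  1 + 139/439 = 578/439
  1 + 439/578 = 1017/578

1017/578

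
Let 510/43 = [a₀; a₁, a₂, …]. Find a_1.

510 = 11·43 + 37   →  a_0 = 11
43 = 1·37 + 6   →  a_1 = 1

1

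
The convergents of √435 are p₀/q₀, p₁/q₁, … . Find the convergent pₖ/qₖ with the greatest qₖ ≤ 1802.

√435 = [20; 1, 5, 1, 40, …] (period length 4).
Convergents:
  p_0/q_0 = 20/1
  p_1/q_1 = 21/1
  p_2/q_2 = 125/6
  p_3/q_3 = 146/7
  p_4/q_4 = 5965/286
  p_5/q_5 = 6111/293
  p_6/q_6 = 36520/1751
  p_7/q_7 = 42631/2044
q_6 = 1751 ≤ 1802 < 2044 = q_7, so the answer is 36520/1751.

36520/1751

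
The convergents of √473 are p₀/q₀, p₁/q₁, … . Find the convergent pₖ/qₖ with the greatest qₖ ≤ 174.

3719/171

√473 = [21; 1, 2, 1, 42, …] (period length 4).
Convergents:
  p_0/q_0 = 21/1
  p_1/q_1 = 22/1
  p_2/q_2 = 65/3
  p_3/q_3 = 87/4
  p_4/q_4 = 3719/171
  p_5/q_5 = 3806/175
q_4 = 171 ≤ 174 < 175 = q_5, so the answer is 3719/171.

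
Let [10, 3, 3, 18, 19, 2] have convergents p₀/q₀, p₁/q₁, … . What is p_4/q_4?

Using pₖ = aₖpₖ₋₁ + pₖ₋₂, qₖ = aₖqₖ₋₁ + qₖ₋₂ (with p₋₁=1, p₋₂=0, q₋₁=0, q₋₂=1):
  k=0: a=10, p=10, q=1
  k=1: a=3, p=31, q=3
  k=2: a=3, p=103, q=10
  k=3: a=18, p=1885, q=183
  k=4: a=19, p=35918, q=3487

35918/3487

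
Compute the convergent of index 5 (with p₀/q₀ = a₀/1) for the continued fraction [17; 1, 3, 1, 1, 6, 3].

1049/59

Using pₖ = aₖpₖ₋₁ + pₖ₋₂, qₖ = aₖqₖ₋₁ + qₖ₋₂ (with p₋₁=1, p₋₂=0, q₋₁=0, q₋₂=1):
  k=0: a=17, p=17, q=1
  k=1: a=1, p=18, q=1
  k=2: a=3, p=71, q=4
  k=3: a=1, p=89, q=5
  k=4: a=1, p=160, q=9
  k=5: a=6, p=1049, q=59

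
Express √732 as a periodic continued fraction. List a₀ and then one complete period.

[27; 18, 54]

a₀ = ⌊√732⌋ = 27.
With m₀=0, d₀=1 and mₖ₊₁ = dₖaₖ − mₖ, dₖ₊₁ = (n − mₖ₊₁²)/dₖ, aₖ₊₁ = ⌊(a₀+mₖ₊₁)/dₖ₊₁⌋:
  k=1: m=27, d=3, a=18
  k=2: m=27, d=1, a=54
d=1 and a=2a₀=54 at k=2, so the next step gives (m, d) = (27, 3) again — its k=1 value — and the period has length 2.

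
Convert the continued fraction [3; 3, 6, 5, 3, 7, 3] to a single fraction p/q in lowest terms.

23811/7180

Fold from the inside: start with 3/1.
  7 + 1/3 = 22/3
  3 + 3/22 = 69/22
  5 + 22/69 = 367/69
  6 + 69/367 = 2271/367
  3 + 367/2271 = 7180/2271
  3 + 2271/7180 = 23811/7180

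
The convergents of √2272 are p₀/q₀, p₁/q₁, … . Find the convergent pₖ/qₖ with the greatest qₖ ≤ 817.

27217/571

√2272 = [47; 1, 1, 1, 94, …] (period length 4).
Convergents:
  p_0/q_0 = 47/1
  p_1/q_1 = 48/1
  p_2/q_2 = 95/2
  p_3/q_3 = 143/3
  p_4/q_4 = 13537/284
  p_5/q_5 = 13680/287
  p_6/q_6 = 27217/571
  p_7/q_7 = 40897/858
q_6 = 571 ≤ 817 < 858 = q_7, so the answer is 27217/571.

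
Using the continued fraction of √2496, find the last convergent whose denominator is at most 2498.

√2496 = [49; 1, 23, 1, 98, …] (period length 4).
Convergents:
  p_0/q_0 = 49/1
  p_1/q_1 = 50/1
  p_2/q_2 = 1199/24
  p_3/q_3 = 1249/25
  p_4/q_4 = 123601/2474
  p_5/q_5 = 124850/2499
q_4 = 2474 ≤ 2498 < 2499 = q_5, so the answer is 123601/2474.

123601/2474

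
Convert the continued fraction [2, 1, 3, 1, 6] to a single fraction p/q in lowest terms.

95/34

Fold from the inside: start with 6/1.
  1 + 1/6 = 7/6
  3 + 6/7 = 27/7
  1 + 7/27 = 34/27
  2 + 27/34 = 95/34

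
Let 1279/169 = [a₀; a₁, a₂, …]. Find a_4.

5

1279 = 7·169 + 96   →  a_0 = 7
169 = 1·96 + 73   →  a_1 = 1
96 = 1·73 + 23   →  a_2 = 1
73 = 3·23 + 4   →  a_3 = 3
23 = 5·4 + 3   →  a_4 = 5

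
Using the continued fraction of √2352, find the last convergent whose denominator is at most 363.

√2352 = [48; 2, 96, …] (period length 2).
Convergents:
  p_0/q_0 = 48/1
  p_1/q_1 = 97/2
  p_2/q_2 = 9360/193
  p_3/q_3 = 18817/388
q_2 = 193 ≤ 363 < 388 = q_3, so the answer is 9360/193.

9360/193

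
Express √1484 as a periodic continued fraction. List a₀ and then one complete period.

a₀ = ⌊√1484⌋ = 38.
With m₀=0, d₀=1 and mₖ₊₁ = dₖaₖ − mₖ, dₖ₊₁ = (n − mₖ₊₁²)/dₖ, aₖ₊₁ = ⌊(a₀+mₖ₊₁)/dₖ₊₁⌋:
  k=1: m=38, d=40, a=1
  k=2: m=2, d=37, a=1
  k=3: m=35, d=7, a=10
  k=4: m=35, d=37, a=1
  k=5: m=2, d=40, a=1
  k=6: m=38, d=1, a=76
d=1 and a=2a₀=76 at k=6, so the next step gives (m, d) = (38, 40) again — its k=1 value — and the period has length 6.

[38; 1, 1, 10, 1, 1, 76]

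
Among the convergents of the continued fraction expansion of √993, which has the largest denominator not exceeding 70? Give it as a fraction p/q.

1355/43

√993 = [31; 1, 1, 20, 1, 1, 62, …] (period length 6).
Convergents:
  p_0/q_0 = 31/1
  p_1/q_1 = 32/1
  p_2/q_2 = 63/2
  p_3/q_3 = 1292/41
  p_4/q_4 = 1355/43
  p_5/q_5 = 2647/84
q_4 = 43 ≤ 70 < 84 = q_5, so the answer is 1355/43.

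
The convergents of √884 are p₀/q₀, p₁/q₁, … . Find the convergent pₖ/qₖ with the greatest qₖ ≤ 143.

1665/56

√884 = [29; 1, 2, 1, 2, 1, 2, 1, 58, …] (period length 8).
Convergents:
  p_0/q_0 = 29/1
  p_1/q_1 = 30/1
  p_2/q_2 = 89/3
  p_3/q_3 = 119/4
  p_4/q_4 = 327/11
  p_5/q_5 = 446/15
  p_6/q_6 = 1219/41
  p_7/q_7 = 1665/56
  p_8/q_8 = 97789/3289
q_7 = 56 ≤ 143 < 3289 = q_8, so the answer is 1665/56.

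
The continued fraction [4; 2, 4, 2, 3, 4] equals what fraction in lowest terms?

1317/296

Using pₖ = aₖpₖ₋₁ + pₖ₋₂ and qₖ = aₖqₖ₋₁ + qₖ₋₂:
  k=0: a=4, p=4, q=1
  k=1: a=2, p=9, q=2
  k=2: a=4, p=40, q=9
  k=3: a=2, p=89, q=20
  k=4: a=3, p=307, q=69
  k=5: a=4, p=1317, q=296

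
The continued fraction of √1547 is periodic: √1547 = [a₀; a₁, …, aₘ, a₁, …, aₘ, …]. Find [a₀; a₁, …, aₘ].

a₀ = ⌊√1547⌋ = 39.
With m₀=0, d₀=1 and mₖ₊₁ = dₖaₖ − mₖ, dₖ₊₁ = (n − mₖ₊₁²)/dₖ, aₖ₊₁ = ⌊(a₀+mₖ₊₁)/dₖ₊₁⌋:
  k=1: m=39, d=26, a=3
  k=2: m=39, d=1, a=78
d=1 and a=2a₀=78 at k=2, so the next step gives (m, d) = (39, 26) again — its k=1 value — and the period has length 2.

[39; 3, 78]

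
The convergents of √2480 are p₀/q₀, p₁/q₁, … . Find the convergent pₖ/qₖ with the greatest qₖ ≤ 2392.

√2480 = [49; 1, 3, 1, 98, …] (period length 4).
Convergents:
  p_0/q_0 = 49/1
  p_1/q_1 = 50/1
  p_2/q_2 = 199/4
  p_3/q_3 = 249/5
  p_4/q_4 = 24601/494
  p_5/q_5 = 24850/499
  p_6/q_6 = 99151/1991
  p_7/q_7 = 124001/2490
q_6 = 1991 ≤ 2392 < 2490 = q_7, so the answer is 99151/1991.

99151/1991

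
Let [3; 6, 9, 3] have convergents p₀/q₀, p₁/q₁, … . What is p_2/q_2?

174/55

Using pₖ = aₖpₖ₋₁ + pₖ₋₂, qₖ = aₖqₖ₋₁ + qₖ₋₂ (with p₋₁=1, p₋₂=0, q₋₁=0, q₋₂=1):
  k=0: a=3, p=3, q=1
  k=1: a=6, p=19, q=6
  k=2: a=9, p=174, q=55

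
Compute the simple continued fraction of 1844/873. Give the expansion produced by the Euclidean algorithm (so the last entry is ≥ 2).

[2; 8, 1, 9, 1, 8]

1844 = 2×873 + 98
873 = 8×98 + 89
98 = 1×89 + 9
89 = 9×9 + 8
9 = 1×8 + 1
8 = 8×1 + 0  (stop)
So 1844/873 = [2; 8, 1, 9, 1, 8].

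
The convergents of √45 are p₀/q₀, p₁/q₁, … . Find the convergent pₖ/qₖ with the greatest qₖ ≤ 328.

√45 = [6; 1, 2, 2, 2, 1, 12, …] (period length 6).
Convergents:
  p_0/q_0 = 6/1
  p_1/q_1 = 7/1
  p_2/q_2 = 20/3
  p_3/q_3 = 47/7
  p_4/q_4 = 114/17
  p_5/q_5 = 161/24
  p_6/q_6 = 2046/305
  p_7/q_7 = 2207/329
q_6 = 305 ≤ 328 < 329 = q_7, so the answer is 2046/305.

2046/305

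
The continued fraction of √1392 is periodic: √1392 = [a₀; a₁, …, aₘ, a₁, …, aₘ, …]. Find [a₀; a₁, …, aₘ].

a₀ = ⌊√1392⌋ = 37.

[37; 3, 4, 3, 74]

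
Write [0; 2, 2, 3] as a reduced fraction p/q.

7/17

Using pₖ = aₖpₖ₋₁ + pₖ₋₂ and qₖ = aₖqₖ₋₁ + qₖ₋₂:
  k=0: a=0, p=0, q=1
  k=1: a=2, p=1, q=2
  k=2: a=2, p=2, q=5
  k=3: a=3, p=7, q=17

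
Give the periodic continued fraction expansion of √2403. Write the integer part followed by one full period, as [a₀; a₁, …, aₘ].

a₀ = ⌊√2403⌋ = 49.
With m₀=0, d₀=1 and mₖ₊₁ = dₖaₖ − mₖ, dₖ₊₁ = (n − mₖ₊₁²)/dₖ, aₖ₊₁ = ⌊(a₀+mₖ₊₁)/dₖ₊₁⌋:
  k=1: m=49, d=2, a=49
  k=2: m=49, d=1, a=98
d=1 and a=2a₀=98 at k=2, so the next step gives (m, d) = (49, 2) again — its k=1 value — and the period has length 2.

[49; 49, 98]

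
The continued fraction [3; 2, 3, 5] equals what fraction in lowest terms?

127/37

Fold from the inside: start with 5/1.
  3 + 1/5 = 16/5
  2 + 5/16 = 37/16
  3 + 16/37 = 127/37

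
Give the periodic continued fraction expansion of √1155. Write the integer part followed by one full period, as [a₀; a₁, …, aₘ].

[33; 1, 66]

a₀ = ⌊√1155⌋ = 33.
With m₀=0, d₀=1 and mₖ₊₁ = dₖaₖ − mₖ, dₖ₊₁ = (n − mₖ₊₁²)/dₖ, aₖ₊₁ = ⌊(a₀+mₖ₊₁)/dₖ₊₁⌋:
  k=1: m=33, d=66, a=1
  k=2: m=33, d=1, a=66
d=1 and a=2a₀=66 at k=2, so the next step gives (m, d) = (33, 66) again — its k=1 value — and the period has length 2.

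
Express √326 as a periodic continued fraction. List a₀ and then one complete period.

[18; 18, 36]

a₀ = ⌊√326⌋ = 18.
With m₀=0, d₀=1 and mₖ₊₁ = dₖaₖ − mₖ, dₖ₊₁ = (n − mₖ₊₁²)/dₖ, aₖ₊₁ = ⌊(a₀+mₖ₊₁)/dₖ₊₁⌋:
  k=1: m=18, d=2, a=18
  k=2: m=18, d=1, a=36
d=1 and a=2a₀=36 at k=2, so the next step gives (m, d) = (18, 2) again — its k=1 value — and the period has length 2.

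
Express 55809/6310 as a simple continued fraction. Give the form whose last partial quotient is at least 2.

55809 = 8·6310 + 5329
6310 = 1·5329 + 981
5329 = 5·981 + 424
981 = 2·424 + 133
424 = 3·133 + 25
133 = 5·25 + 8
25 = 3·8 + 1
8 = 8·1 + 0  (stop)
So 55809/6310 = [8; 1, 5, 2, 3, 5, 3, 8].

[8; 1, 5, 2, 3, 5, 3, 8]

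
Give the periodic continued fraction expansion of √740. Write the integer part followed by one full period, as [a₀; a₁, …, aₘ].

[27; 4, 1, 12, 1, 4, 54]

a₀ = ⌊√740⌋ = 27.
With m₀=0, d₀=1 and mₖ₊₁ = dₖaₖ − mₖ, dₖ₊₁ = (n − mₖ₊₁²)/dₖ, aₖ₊₁ = ⌊(a₀+mₖ₊₁)/dₖ₊₁⌋:
  k=1: m=27, d=11, a=4
  k=2: m=17, d=41, a=1
  k=3: m=24, d=4, a=12
  k=4: m=24, d=41, a=1
  k=5: m=17, d=11, a=4
  k=6: m=27, d=1, a=54
d=1 and a=2a₀=54 at k=6, so the next step gives (m, d) = (27, 11) again — its k=1 value — and the period has length 6.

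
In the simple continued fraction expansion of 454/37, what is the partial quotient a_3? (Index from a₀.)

2

454 = 12·37 + 10   →  a_0 = 12
37 = 3·10 + 7   →  a_1 = 3
10 = 1·7 + 3   →  a_2 = 1
7 = 2·3 + 1   →  a_3 = 2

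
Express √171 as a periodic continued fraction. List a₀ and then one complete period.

a₀ = ⌊√171⌋ = 13.
With m₀=0, d₀=1 and mₖ₊₁ = dₖaₖ − mₖ, dₖ₊₁ = (n − mₖ₊₁²)/dₖ, aₖ₊₁ = ⌊(a₀+mₖ₊₁)/dₖ₊₁⌋:
  k=1: m=13, d=2, a=13
  k=2: m=13, d=1, a=26
d=1 and a=2a₀=26 at k=2, so the next step gives (m, d) = (13, 2) again — its k=1 value — and the period has length 2.

[13; 13, 26]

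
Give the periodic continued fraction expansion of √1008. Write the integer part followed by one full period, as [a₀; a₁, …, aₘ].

[31; 1, 2, 1, 62]

a₀ = ⌊√1008⌋ = 31.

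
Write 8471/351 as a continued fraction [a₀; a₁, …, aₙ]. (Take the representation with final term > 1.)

[24; 7, 2, 7, 3]

8471 = 24×351 + 47
351 = 7×47 + 22
47 = 2×22 + 3
22 = 7×3 + 1
3 = 3×1 + 0  (stop)
So 8471/351 = [24; 7, 2, 7, 3].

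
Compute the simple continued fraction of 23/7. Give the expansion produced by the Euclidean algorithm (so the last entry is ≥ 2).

[3; 3, 2]

23 = 3*7 + 2
7 = 3*2 + 1
2 = 2*1 + 0  (stop)
So 23/7 = [3; 3, 2].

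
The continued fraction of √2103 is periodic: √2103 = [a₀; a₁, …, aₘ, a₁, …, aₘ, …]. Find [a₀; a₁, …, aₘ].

a₀ = ⌊√2103⌋ = 45.
With m₀=0, d₀=1 and mₖ₊₁ = dₖaₖ − mₖ, dₖ₊₁ = (n − mₖ₊₁²)/dₖ, aₖ₊₁ = ⌊(a₀+mₖ₊₁)/dₖ₊₁⌋:
  k=1: m=45, d=78, a=1
  k=2: m=33, d=13, a=6
  k=3: m=45, d=6, a=15
  k=4: m=45, d=13, a=6
  k=5: m=33, d=78, a=1
  k=6: m=45, d=1, a=90
d=1 and a=2a₀=90 at k=6, so the next step gives (m, d) = (45, 78) again — its k=1 value — and the period has length 6.

[45; 1, 6, 15, 6, 1, 90]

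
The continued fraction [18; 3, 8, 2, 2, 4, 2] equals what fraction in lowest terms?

23542/1285

Using pₖ = aₖpₖ₋₁ + pₖ₋₂ and qₖ = aₖqₖ₋₁ + qₖ₋₂:
  k=0: a=18, p=18, q=1
  k=1: a=3, p=55, q=3
  k=2: a=8, p=458, q=25
  k=3: a=2, p=971, q=53
  k=4: a=2, p=2400, q=131
  k=5: a=4, p=10571, q=577
  k=6: a=2, p=23542, q=1285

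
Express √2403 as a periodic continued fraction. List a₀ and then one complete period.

[49; 49, 98]

a₀ = ⌊√2403⌋ = 49.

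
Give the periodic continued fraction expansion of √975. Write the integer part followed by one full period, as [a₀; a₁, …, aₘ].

[31; 4, 2, 4, 62]

a₀ = ⌊√975⌋ = 31.
With m₀=0, d₀=1 and mₖ₊₁ = dₖaₖ − mₖ, dₖ₊₁ = (n − mₖ₊₁²)/dₖ, aₖ₊₁ = ⌊(a₀+mₖ₊₁)/dₖ₊₁⌋:
  k=1: m=31, d=14, a=4
  k=2: m=25, d=25, a=2
  k=3: m=25, d=14, a=4
  k=4: m=31, d=1, a=62
d=1 and a=2a₀=62 at k=4, so the next step gives (m, d) = (31, 14) again — its k=1 value — and the period has length 4.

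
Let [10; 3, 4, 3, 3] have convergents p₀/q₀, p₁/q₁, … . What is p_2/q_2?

Using pₖ = aₖpₖ₋₁ + pₖ₋₂, qₖ = aₖqₖ₋₁ + qₖ₋₂ (with p₋₁=1, p₋₂=0, q₋₁=0, q₋₂=1):
  k=0: a=10, p=10, q=1
  k=1: a=3, p=31, q=3
  k=2: a=4, p=134, q=13

134/13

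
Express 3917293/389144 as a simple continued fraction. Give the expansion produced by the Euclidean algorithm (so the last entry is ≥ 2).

3917293 = 10*389144 + 25853
389144 = 15*25853 + 1349
25853 = 19*1349 + 222
1349 = 6*222 + 17
222 = 13*17 + 1
17 = 17*1 + 0  (stop)
So 3917293/389144 = [10; 15, 19, 6, 13, 17].

[10; 15, 19, 6, 13, 17]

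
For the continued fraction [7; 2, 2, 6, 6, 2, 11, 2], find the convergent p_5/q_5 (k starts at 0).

Using pₖ = aₖpₖ₋₁ + pₖ₋₂, qₖ = aₖqₖ₋₁ + qₖ₋₂ (with p₋₁=1, p₋₂=0, q₋₁=0, q₋₂=1):
  k=0: a=7, p=7, q=1
  k=1: a=2, p=15, q=2
  k=2: a=2, p=37, q=5
  k=3: a=6, p=237, q=32
  k=4: a=6, p=1459, q=197
  k=5: a=2, p=3155, q=426

3155/426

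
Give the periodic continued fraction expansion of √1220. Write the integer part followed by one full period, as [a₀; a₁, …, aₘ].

a₀ = ⌊√1220⌋ = 34.
With m₀=0, d₀=1 and mₖ₊₁ = dₖaₖ − mₖ, dₖ₊₁ = (n − mₖ₊₁²)/dₖ, aₖ₊₁ = ⌊(a₀+mₖ₊₁)/dₖ₊₁⌋:
  k=1: m=34, d=64, a=1
  k=2: m=30, d=5, a=12
  k=3: m=30, d=64, a=1
  k=4: m=34, d=1, a=68
d=1 and a=2a₀=68 at k=4, so the next step gives (m, d) = (34, 64) again — its k=1 value — and the period has length 4.

[34; 1, 12, 1, 68]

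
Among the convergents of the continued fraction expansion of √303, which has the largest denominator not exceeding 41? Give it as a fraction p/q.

√303 = [17; 2, 2, 5, 2, 2, 34, …] (period length 6).
Convergents:
  p_0/q_0 = 17/1
  p_1/q_1 = 35/2
  p_2/q_2 = 87/5
  p_3/q_3 = 470/27
  p_4/q_4 = 1027/59
q_3 = 27 ≤ 41 < 59 = q_4, so the answer is 470/27.

470/27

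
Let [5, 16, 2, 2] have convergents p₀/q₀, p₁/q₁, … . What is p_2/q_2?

167/33

Using pₖ = aₖpₖ₋₁ + pₖ₋₂, qₖ = aₖqₖ₋₁ + qₖ₋₂ (with p₋₁=1, p₋₂=0, q₋₁=0, q₋₂=1):
  k=0: a=5, p=5, q=1
  k=1: a=16, p=81, q=16
  k=2: a=2, p=167, q=33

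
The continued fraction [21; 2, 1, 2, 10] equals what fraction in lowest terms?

1774/83

Fold from the inside: start with 10/1.
  2 + 1/10 = 21/10
  1 + 10/21 = 31/21
  2 + 21/31 = 83/31
  21 + 31/83 = 1774/83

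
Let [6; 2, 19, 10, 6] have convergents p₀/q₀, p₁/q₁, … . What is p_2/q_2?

253/39

Using pₖ = aₖpₖ₋₁ + pₖ₋₂, qₖ = aₖqₖ₋₁ + qₖ₋₂ (with p₋₁=1, p₋₂=0, q₋₁=0, q₋₂=1):
  k=0: a=6, p=6, q=1
  k=1: a=2, p=13, q=2
  k=2: a=19, p=253, q=39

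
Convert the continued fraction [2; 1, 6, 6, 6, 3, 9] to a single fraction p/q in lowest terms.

22331/7807

Fold from the inside: start with 9/1.
  3 + 1/9 = 28/9
  6 + 9/28 = 177/28
  6 + 28/177 = 1090/177
  6 + 177/1090 = 6717/1090
  1 + 1090/6717 = 7807/6717
  2 + 6717/7807 = 22331/7807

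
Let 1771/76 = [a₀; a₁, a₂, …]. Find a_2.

1771 = 23·76 + 23   →  a_0 = 23
76 = 3·23 + 7   →  a_1 = 3
23 = 3·7 + 2   →  a_2 = 3

3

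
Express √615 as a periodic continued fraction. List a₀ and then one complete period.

[24; 1, 3, 1, 48]

a₀ = ⌊√615⌋ = 24.
With m₀=0, d₀=1 and mₖ₊₁ = dₖaₖ − mₖ, dₖ₊₁ = (n − mₖ₊₁²)/dₖ, aₖ₊₁ = ⌊(a₀+mₖ₊₁)/dₖ₊₁⌋:
  k=1: m=24, d=39, a=1
  k=2: m=15, d=10, a=3
  k=3: m=15, d=39, a=1
  k=4: m=24, d=1, a=48
d=1 and a=2a₀=48 at k=4, so the next step gives (m, d) = (24, 39) again — its k=1 value — and the period has length 4.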